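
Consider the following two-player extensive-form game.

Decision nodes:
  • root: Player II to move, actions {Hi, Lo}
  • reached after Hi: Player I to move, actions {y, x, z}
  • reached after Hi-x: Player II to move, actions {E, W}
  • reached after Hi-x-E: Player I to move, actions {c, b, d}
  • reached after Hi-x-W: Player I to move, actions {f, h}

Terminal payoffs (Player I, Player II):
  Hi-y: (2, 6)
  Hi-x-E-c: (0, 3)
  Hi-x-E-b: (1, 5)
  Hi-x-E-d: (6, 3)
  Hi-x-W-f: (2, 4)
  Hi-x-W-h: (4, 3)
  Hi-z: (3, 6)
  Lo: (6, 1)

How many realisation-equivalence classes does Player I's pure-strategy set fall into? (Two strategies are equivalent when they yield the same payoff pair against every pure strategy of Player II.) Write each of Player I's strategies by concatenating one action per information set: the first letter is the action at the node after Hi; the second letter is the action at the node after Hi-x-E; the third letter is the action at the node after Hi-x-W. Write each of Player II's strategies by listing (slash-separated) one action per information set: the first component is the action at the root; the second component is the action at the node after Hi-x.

8

Player I has 18 pure strategies: ycf, ych, ybf, ybh, ydf, ydh, xcf, xch, xbf, xbh, xdf, xdh, zcf, zch, zbf, zbh, zdf, zdh. Columns: Hi/E, Hi/W, Lo/E, Lo/W.
{ycf, ych, ybf, ybh, ydf, ydh} → row (2,6) (2,6) (6,1) (6,1)
{xcf} → row (0,3) (2,4) (6,1) (6,1)
{xch} → row (0,3) (4,3) (6,1) (6,1)
{xbf} → row (1,5) (2,4) (6,1) (6,1)
{xbh} → row (1,5) (4,3) (6,1) (6,1)
{xdf} → row (6,3) (2,4) (6,1) (6,1)
{xdh} → row (6,3) (4,3) (6,1) (6,1)
{zcf, zch, zbf, zbh, zdf, zdh} → row (3,6) (3,6) (6,1) (6,1)
That's 8 distinct rows out of 18 strategies.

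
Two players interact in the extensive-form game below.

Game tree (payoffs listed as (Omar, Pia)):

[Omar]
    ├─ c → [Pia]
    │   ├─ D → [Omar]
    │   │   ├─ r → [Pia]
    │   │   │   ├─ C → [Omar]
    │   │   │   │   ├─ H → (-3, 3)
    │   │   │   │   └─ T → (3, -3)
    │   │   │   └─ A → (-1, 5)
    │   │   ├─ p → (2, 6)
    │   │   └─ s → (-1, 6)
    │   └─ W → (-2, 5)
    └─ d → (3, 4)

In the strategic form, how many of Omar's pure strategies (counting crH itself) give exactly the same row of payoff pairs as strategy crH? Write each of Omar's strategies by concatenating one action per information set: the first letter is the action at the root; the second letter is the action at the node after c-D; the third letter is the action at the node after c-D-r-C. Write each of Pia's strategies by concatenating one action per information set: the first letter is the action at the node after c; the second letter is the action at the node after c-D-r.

1

Row for crH (columns DC, DA, WC, WA): (-3,3) (-1,5) (-2,5) (-2,5).
Every one of Omar's information sets is on the play path for some reply by Pia when Omar follows crH.
Changing the action at any of them therefore changes at least one column, so only crH itself gives this row.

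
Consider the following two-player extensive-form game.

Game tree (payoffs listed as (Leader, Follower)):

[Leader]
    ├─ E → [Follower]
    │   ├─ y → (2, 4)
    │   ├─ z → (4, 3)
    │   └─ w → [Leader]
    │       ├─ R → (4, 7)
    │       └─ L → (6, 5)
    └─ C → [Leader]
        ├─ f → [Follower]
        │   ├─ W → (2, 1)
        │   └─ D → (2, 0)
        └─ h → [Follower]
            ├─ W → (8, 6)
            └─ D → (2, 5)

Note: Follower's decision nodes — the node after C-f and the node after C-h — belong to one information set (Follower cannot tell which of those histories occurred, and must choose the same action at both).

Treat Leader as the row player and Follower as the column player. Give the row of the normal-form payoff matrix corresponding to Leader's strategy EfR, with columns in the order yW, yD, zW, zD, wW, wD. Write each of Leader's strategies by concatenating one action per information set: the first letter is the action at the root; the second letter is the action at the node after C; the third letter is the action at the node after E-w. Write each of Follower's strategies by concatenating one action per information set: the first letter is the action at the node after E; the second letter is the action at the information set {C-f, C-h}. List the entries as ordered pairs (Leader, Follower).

(2,4) (2,4) (4,3) (4,3) (4,7) (4,7)

vs yW: Leader plays E → Follower plays y at [E] → (2, 4)
vs yD: Leader plays E → Follower plays y at [E] → (2, 4)
vs zW: Leader plays E → Follower plays z at [E] → (4, 3)
vs zD: Leader plays E → Follower plays z at [E] → (4, 3)
vs wW: Leader plays E → Follower plays w at [E] → Leader plays R at [E-w] → (4, 7)
vs wD: Leader plays E → Follower plays w at [E] → Leader plays R at [E-w] → (4, 7)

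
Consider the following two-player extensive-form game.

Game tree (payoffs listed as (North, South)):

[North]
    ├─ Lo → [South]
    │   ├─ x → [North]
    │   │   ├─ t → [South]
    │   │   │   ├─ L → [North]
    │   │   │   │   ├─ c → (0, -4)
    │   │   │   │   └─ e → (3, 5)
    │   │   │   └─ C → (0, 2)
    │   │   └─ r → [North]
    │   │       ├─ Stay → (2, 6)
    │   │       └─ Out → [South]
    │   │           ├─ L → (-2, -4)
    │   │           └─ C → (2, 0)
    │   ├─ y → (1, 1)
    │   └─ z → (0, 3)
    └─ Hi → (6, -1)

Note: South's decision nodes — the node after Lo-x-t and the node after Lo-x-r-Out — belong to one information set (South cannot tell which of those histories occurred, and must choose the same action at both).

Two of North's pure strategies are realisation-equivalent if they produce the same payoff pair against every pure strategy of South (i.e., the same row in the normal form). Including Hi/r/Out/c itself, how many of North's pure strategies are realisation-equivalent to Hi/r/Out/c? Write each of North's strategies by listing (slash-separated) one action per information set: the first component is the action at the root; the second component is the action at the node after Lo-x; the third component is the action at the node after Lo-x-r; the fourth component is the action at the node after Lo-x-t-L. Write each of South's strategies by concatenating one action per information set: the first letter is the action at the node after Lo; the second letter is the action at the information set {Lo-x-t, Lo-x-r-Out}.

Row for Hi/r/Out/c (columns xL, xC, yL, yC, zL, zC): (6,-1) (6,-1) (6,-1) (6,-1) (6,-1) (6,-1).
Under Hi/r/Out/c, North's choice at the node after Lo-x and at the node after Lo-x-r and at the node after Lo-x-t-L can never be reached regardless of what South does, so varying those choices leaves every outcome unchanged.
Holding the reachable choices fixed and varying the unreachable ones freely already gives 2 × 2 × 2 = 8 equivalent strategies.
No other strategy reproduces this row, so those 8 are the full class: Hi/t/Stay/c, Hi/t/Stay/e, Hi/t/Out/c, Hi/t/Out/e, Hi/r/Stay/c, Hi/r/Stay/e, Hi/r/Out/c, Hi/r/Out/e.

8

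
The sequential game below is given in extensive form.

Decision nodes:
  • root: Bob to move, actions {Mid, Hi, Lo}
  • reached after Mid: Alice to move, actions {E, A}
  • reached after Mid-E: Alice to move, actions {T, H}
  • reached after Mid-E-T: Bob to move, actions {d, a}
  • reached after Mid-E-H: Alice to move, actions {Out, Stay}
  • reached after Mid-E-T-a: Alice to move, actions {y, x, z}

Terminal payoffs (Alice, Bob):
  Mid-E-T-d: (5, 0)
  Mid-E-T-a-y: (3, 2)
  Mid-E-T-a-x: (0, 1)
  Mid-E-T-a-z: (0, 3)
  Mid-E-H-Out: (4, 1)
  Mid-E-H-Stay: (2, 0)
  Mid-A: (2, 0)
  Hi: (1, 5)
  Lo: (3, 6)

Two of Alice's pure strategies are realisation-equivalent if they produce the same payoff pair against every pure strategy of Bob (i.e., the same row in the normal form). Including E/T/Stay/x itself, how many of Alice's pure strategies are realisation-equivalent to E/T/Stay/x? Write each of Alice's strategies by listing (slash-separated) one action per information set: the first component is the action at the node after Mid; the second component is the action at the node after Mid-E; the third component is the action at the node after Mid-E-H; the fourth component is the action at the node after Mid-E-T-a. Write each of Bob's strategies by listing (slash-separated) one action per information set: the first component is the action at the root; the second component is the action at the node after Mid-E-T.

2

Row for E/T/Stay/x (columns Mid/d, Mid/a, Hi/d, Hi/a, Lo/d, Lo/a): (5,0) (0,1) (1,5) (1,5) (3,6) (3,6).
Under E/T/Stay/x, Alice's choice at the node after Mid-E-H can never be reached regardless of what Bob does, so varying those choices leaves every outcome unchanged.
Holding the reachable choices fixed and varying the unreachable one freely already gives 2 equivalent strategies.
No other strategy reproduces this row, so those 2 are the full class: E/T/Out/x, E/T/Stay/x.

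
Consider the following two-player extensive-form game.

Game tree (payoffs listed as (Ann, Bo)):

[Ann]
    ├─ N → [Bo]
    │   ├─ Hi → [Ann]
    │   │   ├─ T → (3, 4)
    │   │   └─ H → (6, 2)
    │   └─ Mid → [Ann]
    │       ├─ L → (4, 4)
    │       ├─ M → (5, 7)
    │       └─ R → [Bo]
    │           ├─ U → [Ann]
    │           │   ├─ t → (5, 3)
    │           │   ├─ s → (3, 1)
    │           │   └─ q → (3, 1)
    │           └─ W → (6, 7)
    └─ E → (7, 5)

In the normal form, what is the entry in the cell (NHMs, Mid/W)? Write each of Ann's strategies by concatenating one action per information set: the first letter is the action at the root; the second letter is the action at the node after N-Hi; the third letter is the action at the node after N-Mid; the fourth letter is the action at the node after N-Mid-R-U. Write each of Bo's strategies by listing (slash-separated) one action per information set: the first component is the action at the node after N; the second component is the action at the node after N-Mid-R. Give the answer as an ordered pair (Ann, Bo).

Trace the play path from the root:
  Ann plays N
  Bo plays Mid at [N]
  Ann plays M at [N-Mid]
→ terminal payoff (5, 7).
(Ann's choice at the node after N-Hi is never reached on this path, so it doesn't affect the outcome.)

(5, 7)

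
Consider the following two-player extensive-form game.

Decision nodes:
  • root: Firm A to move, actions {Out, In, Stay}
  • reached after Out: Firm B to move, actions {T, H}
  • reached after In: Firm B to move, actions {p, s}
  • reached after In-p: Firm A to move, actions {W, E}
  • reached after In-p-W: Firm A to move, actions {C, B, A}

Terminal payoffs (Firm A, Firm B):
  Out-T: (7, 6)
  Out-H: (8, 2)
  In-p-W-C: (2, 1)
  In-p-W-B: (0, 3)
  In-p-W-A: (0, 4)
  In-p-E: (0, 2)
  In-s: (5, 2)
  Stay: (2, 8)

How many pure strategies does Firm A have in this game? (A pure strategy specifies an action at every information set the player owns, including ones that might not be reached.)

18

Firm A owns the root with actions {Out, In, Stay} — three choices.
Firm A owns the node after In-p with actions {W, E} — two choices.
Firm A owns the node after In-p-W with actions {C, B, A} — three choices.
A pure strategy fixes one action at each information set independently, so the count is the product 3 × 2 × 3 = 18.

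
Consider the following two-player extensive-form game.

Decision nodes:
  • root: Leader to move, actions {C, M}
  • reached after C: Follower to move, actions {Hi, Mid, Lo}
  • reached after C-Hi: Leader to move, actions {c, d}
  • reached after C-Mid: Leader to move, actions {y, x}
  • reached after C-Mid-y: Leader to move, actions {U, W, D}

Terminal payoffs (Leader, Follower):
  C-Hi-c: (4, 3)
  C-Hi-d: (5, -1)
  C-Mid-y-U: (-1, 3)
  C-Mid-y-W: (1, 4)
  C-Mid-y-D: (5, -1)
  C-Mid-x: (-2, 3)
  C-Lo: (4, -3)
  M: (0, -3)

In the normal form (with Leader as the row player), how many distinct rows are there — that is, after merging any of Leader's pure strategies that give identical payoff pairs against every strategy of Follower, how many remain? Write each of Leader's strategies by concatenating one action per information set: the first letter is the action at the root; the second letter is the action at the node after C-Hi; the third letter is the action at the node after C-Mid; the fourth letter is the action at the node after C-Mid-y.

Leader has 24 pure strategies: CcyU, CcyW, CcyD, CcxU, CcxW, CcxD, CdyU, CdyW, CdyD, CdxU, CdxW, CdxD, McyU, McyW, McyD, McxU, McxW, McxD, MdyU, MdyW, MdyD, MdxU, MdxW, MdxD. Columns: Hi, Mid, Lo.
{CcyU} → row (4,3) (-1,3) (4,-3)
{CcyW} → row (4,3) (1,4) (4,-3)
{CcyD} → row (4,3) (5,-1) (4,-3)
{CcxU, CcxW, CcxD} → row (4,3) (-2,3) (4,-3)
{CdyU} → row (5,-1) (-1,3) (4,-3)
{CdyW} → row (5,-1) (1,4) (4,-3)
{CdyD} → row (5,-1) (5,-1) (4,-3)
{CdxU, CdxW, CdxD} → row (5,-1) (-2,3) (4,-3)
{McyU, McyW, McyD, McxU, McxW, McxD, MdyU, MdyW, MdyD, MdxU, MdxW, MdxD} → row (0,-3) (0,-3) (0,-3)
That's 9 distinct rows out of 24 strategies.

9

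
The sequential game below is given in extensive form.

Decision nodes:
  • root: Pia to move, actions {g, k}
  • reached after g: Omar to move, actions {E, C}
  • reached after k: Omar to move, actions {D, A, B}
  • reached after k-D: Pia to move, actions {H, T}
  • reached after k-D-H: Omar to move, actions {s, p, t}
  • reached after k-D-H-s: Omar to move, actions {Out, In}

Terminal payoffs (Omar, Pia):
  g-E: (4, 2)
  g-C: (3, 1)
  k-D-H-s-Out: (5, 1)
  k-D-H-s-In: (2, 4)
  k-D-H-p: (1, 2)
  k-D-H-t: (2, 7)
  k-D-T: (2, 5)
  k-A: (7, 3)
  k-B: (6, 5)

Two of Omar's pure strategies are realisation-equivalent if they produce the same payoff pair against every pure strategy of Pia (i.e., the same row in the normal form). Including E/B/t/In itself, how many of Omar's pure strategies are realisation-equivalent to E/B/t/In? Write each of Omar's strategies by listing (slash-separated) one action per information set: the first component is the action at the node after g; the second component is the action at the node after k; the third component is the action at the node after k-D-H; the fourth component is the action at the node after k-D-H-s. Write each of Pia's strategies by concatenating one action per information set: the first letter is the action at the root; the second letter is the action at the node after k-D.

6

Row for E/B/t/In (columns gH, gT, kH, kT): (4,2) (4,2) (6,5) (6,5).
Under E/B/t/In, Omar's choice at the node after k-D-H and at the node after k-D-H-s can never be reached regardless of what Pia does, so varying those choices leaves every outcome unchanged.
Holding the reachable choices fixed and varying the unreachable ones freely already gives 3 × 2 = 6 equivalent strategies.
No other strategy reproduces this row, so those 6 are the full class: E/B/s/Out, E/B/s/In, E/B/p/Out, E/B/p/In, E/B/t/Out, E/B/t/In.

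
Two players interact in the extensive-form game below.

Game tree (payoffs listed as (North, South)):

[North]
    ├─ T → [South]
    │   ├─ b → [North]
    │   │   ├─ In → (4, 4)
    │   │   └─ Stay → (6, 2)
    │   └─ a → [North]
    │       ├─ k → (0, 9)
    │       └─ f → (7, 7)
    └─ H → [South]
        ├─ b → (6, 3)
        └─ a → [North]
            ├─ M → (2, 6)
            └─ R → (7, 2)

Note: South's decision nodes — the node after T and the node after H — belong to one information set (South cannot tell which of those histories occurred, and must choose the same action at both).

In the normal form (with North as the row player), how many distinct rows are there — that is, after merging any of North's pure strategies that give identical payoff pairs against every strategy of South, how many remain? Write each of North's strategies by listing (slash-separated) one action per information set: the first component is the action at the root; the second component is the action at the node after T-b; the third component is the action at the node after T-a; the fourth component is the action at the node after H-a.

North has 16 pure strategies: T/In/k/M, T/In/k/R, T/In/f/M, T/In/f/R, T/Stay/k/M, T/Stay/k/R, T/Stay/f/M, T/Stay/f/R, H/In/k/M, H/In/k/R, H/In/f/M, H/In/f/R, H/Stay/k/M, H/Stay/k/R, H/Stay/f/M, H/Stay/f/R. Columns: b, a.
{T/In/k/M, T/In/k/R} → row (4,4) (0,9)
{T/In/f/M, T/In/f/R} → row (4,4) (7,7)
{T/Stay/k/M, T/Stay/k/R} → row (6,2) (0,9)
{T/Stay/f/M, T/Stay/f/R} → row (6,2) (7,7)
{H/In/k/M, H/In/f/M, H/Stay/k/M, H/Stay/f/M} → row (6,3) (2,6)
{H/In/k/R, H/In/f/R, H/Stay/k/R, H/Stay/f/R} → row (6,3) (7,2)
That's 6 distinct rows out of 16 strategies.

6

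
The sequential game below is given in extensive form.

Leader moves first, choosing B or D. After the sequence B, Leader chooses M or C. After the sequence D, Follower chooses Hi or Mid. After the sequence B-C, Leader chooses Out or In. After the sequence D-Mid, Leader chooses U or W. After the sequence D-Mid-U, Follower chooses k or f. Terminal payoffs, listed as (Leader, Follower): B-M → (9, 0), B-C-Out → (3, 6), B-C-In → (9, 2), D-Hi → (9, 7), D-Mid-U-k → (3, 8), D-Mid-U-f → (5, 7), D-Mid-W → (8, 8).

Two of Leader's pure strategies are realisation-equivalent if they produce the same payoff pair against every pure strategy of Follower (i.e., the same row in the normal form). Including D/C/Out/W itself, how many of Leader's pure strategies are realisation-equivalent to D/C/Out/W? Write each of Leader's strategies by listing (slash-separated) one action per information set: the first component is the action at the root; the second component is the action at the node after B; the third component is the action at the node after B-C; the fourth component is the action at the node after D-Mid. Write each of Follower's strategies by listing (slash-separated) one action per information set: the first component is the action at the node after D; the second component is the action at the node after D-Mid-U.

Row for D/C/Out/W (columns Hi/k, Hi/f, Mid/k, Mid/f): (9,7) (9,7) (8,8) (8,8).
Under D/C/Out/W, Leader's choice at the node after B and at the node after B-C can never be reached regardless of what Follower does, so varying those choices leaves every outcome unchanged.
Holding the reachable choices fixed and varying the unreachable ones freely already gives 2 × 2 = 4 equivalent strategies.
No other strategy reproduces this row, so those 4 are the full class: D/M/Out/W, D/M/In/W, D/C/Out/W, D/C/In/W.

4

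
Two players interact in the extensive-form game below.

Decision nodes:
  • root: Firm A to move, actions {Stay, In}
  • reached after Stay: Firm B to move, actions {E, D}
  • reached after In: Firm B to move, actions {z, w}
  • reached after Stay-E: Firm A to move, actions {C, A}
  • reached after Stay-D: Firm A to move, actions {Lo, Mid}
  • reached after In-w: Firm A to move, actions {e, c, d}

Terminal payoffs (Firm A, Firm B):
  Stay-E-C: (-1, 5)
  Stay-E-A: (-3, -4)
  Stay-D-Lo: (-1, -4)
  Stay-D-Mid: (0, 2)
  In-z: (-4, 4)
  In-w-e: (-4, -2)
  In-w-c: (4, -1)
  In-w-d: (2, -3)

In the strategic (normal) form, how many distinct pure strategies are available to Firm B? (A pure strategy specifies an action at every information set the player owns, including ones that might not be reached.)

4

Firm B owns the node after Stay with actions {E, D} — two choices.
Firm B owns the node after In with actions {z, w} — two choices.
A pure strategy fixes one action at each information set independently, so the count is the product 2 × 2 = 4.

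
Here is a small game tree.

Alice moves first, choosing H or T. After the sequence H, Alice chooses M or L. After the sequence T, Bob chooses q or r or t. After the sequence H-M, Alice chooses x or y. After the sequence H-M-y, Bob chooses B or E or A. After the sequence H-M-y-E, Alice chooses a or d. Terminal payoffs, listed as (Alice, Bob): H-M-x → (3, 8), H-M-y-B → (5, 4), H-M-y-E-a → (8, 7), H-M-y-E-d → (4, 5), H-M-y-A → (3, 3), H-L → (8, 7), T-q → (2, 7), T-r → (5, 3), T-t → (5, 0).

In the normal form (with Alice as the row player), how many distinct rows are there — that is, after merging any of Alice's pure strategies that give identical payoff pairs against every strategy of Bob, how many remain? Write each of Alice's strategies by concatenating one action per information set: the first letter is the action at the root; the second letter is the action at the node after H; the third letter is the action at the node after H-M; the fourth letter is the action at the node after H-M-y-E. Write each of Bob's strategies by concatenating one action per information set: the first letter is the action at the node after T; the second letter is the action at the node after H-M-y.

Alice has 16 pure strategies: HMxa, HMxd, HMya, HMyd, HLxa, HLxd, HLya, HLyd, TMxa, TMxd, TMya, TMyd, TLxa, TLxd, TLya, TLyd. Columns: qB, qE, qA, rB, rE, rA, tB, tE, tA.
{HMxa, HMxd} → row (3,8) (3,8) (3,8) (3,8) (3,8) (3,8) (3,8) (3,8) (3,8)
{HMya} → row (5,4) (8,7) (3,3) (5,4) (8,7) (3,3) (5,4) (8,7) (3,3)
{HMyd} → row (5,4) (4,5) (3,3) (5,4) (4,5) (3,3) (5,4) (4,5) (3,3)
{HLxa, HLxd, HLya, HLyd} → row (8,7) (8,7) (8,7) (8,7) (8,7) (8,7) (8,7) (8,7) (8,7)
{TMxa, TMxd, TMya, TMyd, TLxa, TLxd, TLya, TLyd} → row (2,7) (2,7) (2,7) (5,3) (5,3) (5,3) (5,0) (5,0) (5,0)
That's 5 distinct rows out of 16 strategies.

5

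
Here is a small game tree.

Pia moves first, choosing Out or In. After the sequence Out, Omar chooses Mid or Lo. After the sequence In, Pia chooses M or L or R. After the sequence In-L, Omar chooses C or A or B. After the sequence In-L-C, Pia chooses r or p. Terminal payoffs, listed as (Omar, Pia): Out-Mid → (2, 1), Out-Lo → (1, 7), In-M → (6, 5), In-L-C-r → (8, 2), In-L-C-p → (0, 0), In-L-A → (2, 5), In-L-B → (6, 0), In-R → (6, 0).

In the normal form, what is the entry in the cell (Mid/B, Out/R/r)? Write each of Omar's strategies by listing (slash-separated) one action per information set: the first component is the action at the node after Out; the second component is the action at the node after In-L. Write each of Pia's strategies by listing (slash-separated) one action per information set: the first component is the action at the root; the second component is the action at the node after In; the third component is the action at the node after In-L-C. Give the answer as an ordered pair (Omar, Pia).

(2, 1)

Trace the play path from the root:
  Pia plays Out
  Omar plays Mid at [Out]
→ terminal payoff (2, 1).
(Omar's choice at the node after In-L is never reached on this path, so it doesn't affect the outcome.)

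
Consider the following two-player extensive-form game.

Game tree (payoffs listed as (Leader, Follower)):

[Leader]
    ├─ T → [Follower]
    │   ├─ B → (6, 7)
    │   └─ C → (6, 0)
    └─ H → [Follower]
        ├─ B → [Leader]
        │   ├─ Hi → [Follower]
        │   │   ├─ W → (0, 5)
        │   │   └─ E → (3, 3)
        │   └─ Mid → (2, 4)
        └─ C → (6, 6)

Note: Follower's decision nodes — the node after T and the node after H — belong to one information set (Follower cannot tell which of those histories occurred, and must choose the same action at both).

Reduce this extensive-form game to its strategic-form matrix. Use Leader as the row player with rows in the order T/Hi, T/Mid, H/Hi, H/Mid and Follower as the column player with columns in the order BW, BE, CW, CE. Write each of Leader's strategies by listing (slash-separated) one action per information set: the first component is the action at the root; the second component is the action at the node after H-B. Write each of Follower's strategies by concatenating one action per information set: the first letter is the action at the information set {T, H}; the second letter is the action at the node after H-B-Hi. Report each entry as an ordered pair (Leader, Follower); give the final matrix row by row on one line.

T/Hi: (6,7) (6,7) (6,0) (6,0) | T/Mid: (6,7) (6,7) (6,0) (6,0) | H/Hi: (0,5) (3,3) (6,6) (6,6) | H/Mid: (2,4) (2,4) (6,6) (6,6)

            BW       BE       CW       CE
 T/Hi    (6,7)    (6,7)    (6,0)    (6,0)
T/Mid    (6,7)    (6,7)    (6,0)    (6,0)
 H/Hi    (0,5)    (3,3)    (6,6)    (6,6)
H/Mid    (2,4)    (2,4)    (6,6)    (6,6)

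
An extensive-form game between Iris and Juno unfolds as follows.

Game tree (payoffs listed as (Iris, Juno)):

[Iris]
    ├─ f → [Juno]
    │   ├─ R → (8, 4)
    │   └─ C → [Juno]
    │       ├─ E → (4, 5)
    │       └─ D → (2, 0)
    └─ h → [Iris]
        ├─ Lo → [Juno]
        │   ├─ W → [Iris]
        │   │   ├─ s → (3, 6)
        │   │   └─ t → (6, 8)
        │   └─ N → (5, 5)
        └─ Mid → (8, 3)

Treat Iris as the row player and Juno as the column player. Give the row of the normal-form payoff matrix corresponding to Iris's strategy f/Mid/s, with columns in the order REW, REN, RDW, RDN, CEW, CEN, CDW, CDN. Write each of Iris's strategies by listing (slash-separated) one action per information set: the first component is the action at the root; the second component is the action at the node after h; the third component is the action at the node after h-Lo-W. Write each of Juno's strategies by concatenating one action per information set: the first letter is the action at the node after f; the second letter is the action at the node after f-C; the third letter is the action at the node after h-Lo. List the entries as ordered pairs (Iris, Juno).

vs REW: Iris plays f → Juno plays R at [f] → (8, 4)
vs REN: Iris plays f → Juno plays R at [f] → (8, 4)
vs RDW: Iris plays f → Juno plays R at [f] → (8, 4)
vs RDN: Iris plays f → Juno plays R at [f] → (8, 4)
vs CEW: Iris plays f → Juno plays C at [f] → Juno plays E at [f-C] → (4, 5)
vs CEN: Iris plays f → Juno plays C at [f] → Juno plays E at [f-C] → (4, 5)
vs CDW: Iris plays f → Juno plays C at [f] → Juno plays D at [f-C] → (2, 0)
vs CDN: Iris plays f → Juno plays C at [f] → Juno plays D at [f-C] → (2, 0)

(8,4) (8,4) (8,4) (8,4) (4,5) (4,5) (2,0) (2,0)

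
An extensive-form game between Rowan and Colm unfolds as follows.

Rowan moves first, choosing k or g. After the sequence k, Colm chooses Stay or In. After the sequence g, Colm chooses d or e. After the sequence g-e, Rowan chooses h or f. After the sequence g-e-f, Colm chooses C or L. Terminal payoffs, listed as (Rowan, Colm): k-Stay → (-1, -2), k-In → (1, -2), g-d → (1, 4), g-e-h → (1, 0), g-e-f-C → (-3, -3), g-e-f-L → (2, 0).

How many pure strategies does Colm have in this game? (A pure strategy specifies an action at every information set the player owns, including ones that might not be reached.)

Colm owns the node after k with actions {Stay, In} — two choices.
Colm owns the node after g with actions {d, e} — two choices.
Colm owns the node after g-e-f with actions {C, L} — two choices.
A pure strategy fixes one action at each information set independently, so the count is the product 2 × 2 × 2 = 8.

8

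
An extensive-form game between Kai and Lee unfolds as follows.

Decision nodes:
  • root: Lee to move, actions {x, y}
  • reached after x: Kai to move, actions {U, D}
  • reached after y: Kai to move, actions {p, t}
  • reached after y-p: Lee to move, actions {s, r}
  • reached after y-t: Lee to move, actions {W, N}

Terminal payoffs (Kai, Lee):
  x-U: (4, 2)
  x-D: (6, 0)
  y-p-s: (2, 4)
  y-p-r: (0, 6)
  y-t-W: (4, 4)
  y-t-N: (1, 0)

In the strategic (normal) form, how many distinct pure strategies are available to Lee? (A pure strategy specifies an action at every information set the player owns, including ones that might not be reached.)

8

Lee owns the root with actions {x, y} — two choices.
Lee owns the node after y-p with actions {s, r} — two choices.
Lee owns the node after y-t with actions {W, N} — two choices.
A pure strategy fixes one action at each information set independently, so the count is the product 2 × 2 × 2 = 8.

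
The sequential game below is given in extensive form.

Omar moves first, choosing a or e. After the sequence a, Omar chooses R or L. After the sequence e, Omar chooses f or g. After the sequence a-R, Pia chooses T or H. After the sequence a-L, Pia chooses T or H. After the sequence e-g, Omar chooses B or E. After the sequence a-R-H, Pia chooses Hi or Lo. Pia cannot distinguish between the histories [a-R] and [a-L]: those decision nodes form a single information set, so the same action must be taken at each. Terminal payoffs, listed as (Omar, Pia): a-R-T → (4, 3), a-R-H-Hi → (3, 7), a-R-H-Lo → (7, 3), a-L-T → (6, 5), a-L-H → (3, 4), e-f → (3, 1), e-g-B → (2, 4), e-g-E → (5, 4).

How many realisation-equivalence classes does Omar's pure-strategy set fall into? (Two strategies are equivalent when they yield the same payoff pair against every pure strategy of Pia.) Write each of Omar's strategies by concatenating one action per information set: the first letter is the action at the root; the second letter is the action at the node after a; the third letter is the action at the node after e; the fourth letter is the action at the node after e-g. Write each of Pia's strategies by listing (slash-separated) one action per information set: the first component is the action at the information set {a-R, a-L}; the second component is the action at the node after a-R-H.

5

Omar has 16 pure strategies: aRfB, aRfE, aRgB, aRgE, aLfB, aLfE, aLgB, aLgE, eRfB, eRfE, eRgB, eRgE, eLfB, eLfE, eLgB, eLgE. Columns: T/Hi, T/Lo, H/Hi, H/Lo.
{aRfB, aRfE, aRgB, aRgE} → row (4,3) (4,3) (3,7) (7,3)
{aLfB, aLfE, aLgB, aLgE} → row (6,5) (6,5) (3,4) (3,4)
{eRfB, eRfE, eLfB, eLfE} → row (3,1) (3,1) (3,1) (3,1)
{eRgB, eLgB} → row (2,4) (2,4) (2,4) (2,4)
{eRgE, eLgE} → row (5,4) (5,4) (5,4) (5,4)
That's 5 distinct rows out of 16 strategies.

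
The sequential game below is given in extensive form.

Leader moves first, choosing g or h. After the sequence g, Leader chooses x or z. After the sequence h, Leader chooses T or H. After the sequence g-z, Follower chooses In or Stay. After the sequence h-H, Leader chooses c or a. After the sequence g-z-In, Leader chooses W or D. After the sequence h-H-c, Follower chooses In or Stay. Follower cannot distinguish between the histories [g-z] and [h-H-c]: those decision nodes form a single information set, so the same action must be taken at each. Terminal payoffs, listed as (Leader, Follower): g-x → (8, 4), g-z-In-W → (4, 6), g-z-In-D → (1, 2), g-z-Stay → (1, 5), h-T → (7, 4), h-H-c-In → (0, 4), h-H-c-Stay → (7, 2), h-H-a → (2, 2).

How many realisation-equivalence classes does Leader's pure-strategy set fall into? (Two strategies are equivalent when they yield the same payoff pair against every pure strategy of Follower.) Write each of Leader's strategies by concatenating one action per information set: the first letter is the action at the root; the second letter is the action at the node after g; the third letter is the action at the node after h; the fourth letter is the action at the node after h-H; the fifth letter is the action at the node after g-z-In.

6

Leader has 32 pure strategies: gxTcW, gxTcD, gxTaW, gxTaD, gxHcW, gxHcD, gxHaW, gxHaD, gzTcW, gzTcD, gzTaW, gzTaD, gzHcW, gzHcD, gzHaW, gzHaD, hxTcW, hxTcD, hxTaW, hxTaD, hxHcW, hxHcD, hxHaW, hxHaD, hzTcW, hzTcD, hzTaW, hzTaD, hzHcW, hzHcD, hzHaW, hzHaD. Columns: In, Stay.
{gxTcW, gxTcD, gxTaW, gxTaD, gxHcW, gxHcD, gxHaW, gxHaD} → row (8,4) (8,4)
{gzTcW, gzTaW, gzHcW, gzHaW} → row (4,6) (1,5)
{gzTcD, gzTaD, gzHcD, gzHaD} → row (1,2) (1,5)
{hxTcW, hxTcD, hxTaW, hxTaD, hzTcW, hzTcD, hzTaW, hzTaD} → row (7,4) (7,4)
{hxHcW, hxHcD, hzHcW, hzHcD} → row (0,4) (7,2)
{hxHaW, hxHaD, hzHaW, hzHaD} → row (2,2) (2,2)
That's 6 distinct rows out of 32 strategies.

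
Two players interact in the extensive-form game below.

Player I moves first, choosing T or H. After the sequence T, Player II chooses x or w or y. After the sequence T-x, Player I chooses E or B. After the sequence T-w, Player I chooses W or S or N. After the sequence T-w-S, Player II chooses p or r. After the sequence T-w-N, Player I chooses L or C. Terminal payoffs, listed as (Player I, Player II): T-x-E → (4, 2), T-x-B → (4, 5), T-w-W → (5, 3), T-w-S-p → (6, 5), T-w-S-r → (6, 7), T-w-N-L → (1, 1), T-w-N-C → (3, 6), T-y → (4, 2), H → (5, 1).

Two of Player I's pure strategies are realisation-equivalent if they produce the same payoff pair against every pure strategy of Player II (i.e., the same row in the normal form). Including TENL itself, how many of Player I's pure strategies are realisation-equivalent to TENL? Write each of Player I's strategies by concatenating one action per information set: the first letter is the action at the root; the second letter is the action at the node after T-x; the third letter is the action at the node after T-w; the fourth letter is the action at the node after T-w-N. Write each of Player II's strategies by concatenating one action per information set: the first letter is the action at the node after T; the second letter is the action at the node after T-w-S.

1

Row for TENL (columns xp, xr, wp, wr, yp, yr): (4,2) (4,2) (1,1) (1,1) (4,2) (4,2).
Every one of Player I's information sets is on the play path for some reply by Player II when Player I follows TENL.
Changing the action at any of them therefore changes at least one column, so only TENL itself gives this row.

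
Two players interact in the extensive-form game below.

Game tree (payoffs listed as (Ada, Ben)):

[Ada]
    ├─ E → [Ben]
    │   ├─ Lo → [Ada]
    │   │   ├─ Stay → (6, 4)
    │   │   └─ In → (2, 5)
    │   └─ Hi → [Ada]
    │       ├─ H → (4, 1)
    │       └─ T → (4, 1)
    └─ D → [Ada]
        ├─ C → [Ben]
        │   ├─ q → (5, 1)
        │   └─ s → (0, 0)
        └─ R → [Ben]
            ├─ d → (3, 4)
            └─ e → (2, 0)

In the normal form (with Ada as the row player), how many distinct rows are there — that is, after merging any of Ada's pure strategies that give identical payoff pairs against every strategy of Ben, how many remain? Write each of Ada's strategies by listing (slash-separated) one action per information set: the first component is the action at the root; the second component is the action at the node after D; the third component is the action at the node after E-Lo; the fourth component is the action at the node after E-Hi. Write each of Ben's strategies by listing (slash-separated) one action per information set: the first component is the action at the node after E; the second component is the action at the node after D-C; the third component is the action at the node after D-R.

4

Ada has 16 pure strategies: E/C/Stay/H, E/C/Stay/T, E/C/In/H, E/C/In/T, E/R/Stay/H, E/R/Stay/T, E/R/In/H, E/R/In/T, D/C/Stay/H, D/C/Stay/T, D/C/In/H, D/C/In/T, D/R/Stay/H, D/R/Stay/T, D/R/In/H, D/R/In/T. Columns: Lo/q/d, Lo/q/e, Lo/s/d, Lo/s/e, Hi/q/d, Hi/q/e, Hi/s/d, Hi/s/e.
{E/C/Stay/H, E/C/Stay/T, E/R/Stay/H, E/R/Stay/T} → row (6,4) (6,4) (6,4) (6,4) (4,1) (4,1) (4,1) (4,1)
{E/C/In/H, E/C/In/T, E/R/In/H, E/R/In/T} → row (2,5) (2,5) (2,5) (2,5) (4,1) (4,1) (4,1) (4,1)
{D/C/Stay/H, D/C/Stay/T, D/C/In/H, D/C/In/T} → row (5,1) (5,1) (0,0) (0,0) (5,1) (5,1) (0,0) (0,0)
{D/R/Stay/H, D/R/Stay/T, D/R/In/H, D/R/In/T} → row (3,4) (2,0) (3,4) (2,0) (3,4) (2,0) (3,4) (2,0)
That's 4 distinct rows out of 16 strategies.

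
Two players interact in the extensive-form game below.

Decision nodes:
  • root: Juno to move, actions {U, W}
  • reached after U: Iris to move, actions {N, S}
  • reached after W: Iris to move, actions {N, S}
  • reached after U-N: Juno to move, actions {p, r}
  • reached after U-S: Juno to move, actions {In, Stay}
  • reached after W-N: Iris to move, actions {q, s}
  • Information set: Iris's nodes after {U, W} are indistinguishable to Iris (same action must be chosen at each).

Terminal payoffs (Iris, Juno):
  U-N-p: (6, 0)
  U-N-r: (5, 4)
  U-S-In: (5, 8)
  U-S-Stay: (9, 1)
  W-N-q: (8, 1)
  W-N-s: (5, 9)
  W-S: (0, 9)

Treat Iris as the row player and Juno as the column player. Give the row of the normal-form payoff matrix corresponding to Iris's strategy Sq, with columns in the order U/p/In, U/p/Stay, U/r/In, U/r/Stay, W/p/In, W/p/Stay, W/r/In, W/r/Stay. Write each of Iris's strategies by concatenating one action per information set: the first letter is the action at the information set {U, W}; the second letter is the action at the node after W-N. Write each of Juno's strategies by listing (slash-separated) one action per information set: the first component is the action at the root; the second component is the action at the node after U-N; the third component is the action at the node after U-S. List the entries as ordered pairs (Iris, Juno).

vs U/p/In: Juno plays U → Iris plays S at [U] → Juno plays In at [U-S] → (5, 8)
vs U/p/Stay: Juno plays U → Iris plays S at [U] → Juno plays Stay at [U-S] → (9, 1)
vs U/r/In: Juno plays U → Iris plays S at [U] → Juno plays In at [U-S] → (5, 8)
vs U/r/Stay: Juno plays U → Iris plays S at [U] → Juno plays Stay at [U-S] → (9, 1)
vs W/p/In: Juno plays W → Iris plays S at [W] → (0, 9)
vs W/p/Stay: Juno plays W → Iris plays S at [W] → (0, 9)
vs W/r/In: Juno plays W → Iris plays S at [W] → (0, 9)
vs W/r/Stay: Juno plays W → Iris plays S at [W] → (0, 9)

(5,8) (9,1) (5,8) (9,1) (0,9) (0,9) (0,9) (0,9)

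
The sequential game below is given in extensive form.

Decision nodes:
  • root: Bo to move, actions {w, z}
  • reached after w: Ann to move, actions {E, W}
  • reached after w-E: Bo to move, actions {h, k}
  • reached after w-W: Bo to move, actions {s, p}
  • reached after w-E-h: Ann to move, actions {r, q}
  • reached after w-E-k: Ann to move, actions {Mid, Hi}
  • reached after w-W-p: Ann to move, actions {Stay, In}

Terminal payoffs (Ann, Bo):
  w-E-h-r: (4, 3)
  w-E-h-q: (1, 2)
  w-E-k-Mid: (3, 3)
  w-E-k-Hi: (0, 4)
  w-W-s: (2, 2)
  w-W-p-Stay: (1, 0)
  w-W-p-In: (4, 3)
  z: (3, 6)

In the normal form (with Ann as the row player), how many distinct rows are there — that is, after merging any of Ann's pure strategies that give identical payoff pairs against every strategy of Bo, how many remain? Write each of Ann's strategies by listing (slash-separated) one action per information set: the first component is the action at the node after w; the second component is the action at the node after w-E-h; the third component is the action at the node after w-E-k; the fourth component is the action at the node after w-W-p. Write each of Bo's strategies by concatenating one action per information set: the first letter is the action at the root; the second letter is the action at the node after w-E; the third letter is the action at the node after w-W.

Ann has 16 pure strategies: E/r/Mid/Stay, E/r/Mid/In, E/r/Hi/Stay, E/r/Hi/In, E/q/Mid/Stay, E/q/Mid/In, E/q/Hi/Stay, E/q/Hi/In, W/r/Mid/Stay, W/r/Mid/In, W/r/Hi/Stay, W/r/Hi/In, W/q/Mid/Stay, W/q/Mid/In, W/q/Hi/Stay, W/q/Hi/In. Columns: whs, whp, wks, wkp, zhs, zhp, zks, zkp.
{E/r/Mid/Stay, E/r/Mid/In} → row (4,3) (4,3) (3,3) (3,3) (3,6) (3,6) (3,6) (3,6)
{E/r/Hi/Stay, E/r/Hi/In} → row (4,3) (4,3) (0,4) (0,4) (3,6) (3,6) (3,6) (3,6)
{E/q/Mid/Stay, E/q/Mid/In} → row (1,2) (1,2) (3,3) (3,3) (3,6) (3,6) (3,6) (3,6)
{E/q/Hi/Stay, E/q/Hi/In} → row (1,2) (1,2) (0,4) (0,4) (3,6) (3,6) (3,6) (3,6)
{W/r/Mid/Stay, W/r/Hi/Stay, W/q/Mid/Stay, W/q/Hi/Stay} → row (2,2) (1,0) (2,2) (1,0) (3,6) (3,6) (3,6) (3,6)
{W/r/Mid/In, W/r/Hi/In, W/q/Mid/In, W/q/Hi/In} → row (2,2) (4,3) (2,2) (4,3) (3,6) (3,6) (3,6) (3,6)
That's 6 distinct rows out of 16 strategies.

6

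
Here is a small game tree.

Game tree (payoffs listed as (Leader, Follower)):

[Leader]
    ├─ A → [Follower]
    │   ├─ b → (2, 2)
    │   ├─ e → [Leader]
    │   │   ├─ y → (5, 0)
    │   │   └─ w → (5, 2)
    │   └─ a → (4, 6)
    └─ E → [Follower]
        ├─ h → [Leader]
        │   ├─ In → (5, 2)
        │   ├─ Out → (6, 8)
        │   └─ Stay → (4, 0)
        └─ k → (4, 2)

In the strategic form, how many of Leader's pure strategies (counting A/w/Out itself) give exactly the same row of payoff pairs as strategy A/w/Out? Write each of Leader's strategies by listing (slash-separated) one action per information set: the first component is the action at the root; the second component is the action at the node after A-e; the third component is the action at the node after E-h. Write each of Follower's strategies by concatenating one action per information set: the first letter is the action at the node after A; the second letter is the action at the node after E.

Row for A/w/Out (columns bh, bk, eh, ek, ah, ak): (2,2) (2,2) (5,2) (5,2) (4,6) (4,6).
Under A/w/Out, Leader's choice at the node after E-h can never be reached regardless of what Follower does, so varying those choices leaves every outcome unchanged.
Holding the reachable choices fixed and varying the unreachable one freely already gives 3 equivalent strategies.
No other strategy reproduces this row, so those 3 are the full class: A/w/In, A/w/Out, A/w/Stay.

3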